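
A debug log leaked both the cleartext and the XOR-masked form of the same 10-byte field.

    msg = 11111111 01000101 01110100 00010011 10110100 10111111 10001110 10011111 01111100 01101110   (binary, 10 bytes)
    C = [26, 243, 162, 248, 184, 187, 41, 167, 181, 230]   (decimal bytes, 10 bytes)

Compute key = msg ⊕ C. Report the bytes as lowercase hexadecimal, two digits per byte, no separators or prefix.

Since C = msg ⊕ key, XORing both sides with msg gives key = msg ⊕ C.
ff xor 1a = e5
45 xor f3 = b6
74 xor a2 = d6
13 xor f8 = eb
b4 xor b8 = 0c
bf xor bb = 04
8e xor 29 = a7
9f xor a7 = 38
7c xor b5 = c9
6e xor e6 = 88

e5b6d6eb0c04a738c988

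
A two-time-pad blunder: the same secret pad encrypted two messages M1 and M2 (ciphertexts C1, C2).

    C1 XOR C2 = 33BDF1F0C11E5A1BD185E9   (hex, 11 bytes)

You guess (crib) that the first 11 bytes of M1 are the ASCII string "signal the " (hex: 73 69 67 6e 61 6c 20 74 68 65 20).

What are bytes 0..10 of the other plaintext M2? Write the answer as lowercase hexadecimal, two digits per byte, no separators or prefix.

40d4969ea0727a6fb9e0c9

Since C1 ⊕ C2 = M1 ⊕ M2, XORing with the guessed M1 bytes yields the corresponding M2 bytes: M2 = (C1 ⊕ C2) ⊕ M1.
33 XOR 73 = 40
bd XOR 69 = d4
f1 XOR 67 = 96
f0 XOR 6e = 9e
c1 XOR 61 = a0
1e XOR 6c = 72
5a XOR 20 = 7a
1b XOR 74 = 6f
d1 XOR 68 = b9
85 XOR 65 = e0
e9 XOR 20 = c9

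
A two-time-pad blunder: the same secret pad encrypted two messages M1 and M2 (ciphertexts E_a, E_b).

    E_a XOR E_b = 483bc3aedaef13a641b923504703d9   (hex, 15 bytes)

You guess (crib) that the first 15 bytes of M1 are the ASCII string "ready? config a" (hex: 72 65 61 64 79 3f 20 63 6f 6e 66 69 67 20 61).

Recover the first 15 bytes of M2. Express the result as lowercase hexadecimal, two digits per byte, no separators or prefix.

3a5ea2caa3d033c52ed745392023b8

Since E_a ⊕ E_b = M1 ⊕ M2, XORing with the guessed M1 bytes yields the corresponding M2 bytes: M2 = (E_a ⊕ E_b) ⊕ M1.
byte 0: 01001000 xor 01110010 = 00111010
byte 1: 00111011 xor 01100101 = 01011110
byte 2: 11000011 xor 01100001 = 10100010
byte 3: 10101110 xor 01100100 = 11001010
byte 4: 11011010 xor 01111001 = 10100011
byte 5: 11101111 xor 00111111 = 11010000
byte 6: 00010011 xor 00100000 = 00110011
byte 7: 10100110 xor 01100011 = 11000101
byte 8: 01000001 xor 01101111 = 00101110
byte 9: 10111001 xor 01101110 = 11010111
byte 10: 00100011 xor 01100110 = 01000101
byte 11: 01010000 xor 01101001 = 00111001
byte 12: 01000111 xor 01100111 = 00100000
byte 13: 00000011 xor 00100000 = 00100011
byte 14: 11011001 xor 01100001 = 10111000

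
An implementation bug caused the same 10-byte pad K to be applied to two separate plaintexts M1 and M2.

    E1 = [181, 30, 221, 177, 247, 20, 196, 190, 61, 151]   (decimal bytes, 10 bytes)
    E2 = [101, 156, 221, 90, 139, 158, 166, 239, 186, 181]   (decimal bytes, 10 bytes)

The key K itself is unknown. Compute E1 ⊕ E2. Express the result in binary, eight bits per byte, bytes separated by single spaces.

E1 ⊕ E2 = (M1 ⊕ K) ⊕ (M2 ⊕ K) = M1 ⊕ M2 — the shared key cancels under XOR.
byte 0: 10110101 ⊕ 01100101 = 11010000
byte 1: 00011110 ⊕ 10011100 = 10000010
byte 2: 11011101 ⊕ 11011101 = 00000000
byte 3: 10110001 ⊕ 01011010 = 11101011
byte 4: 11110111 ⊕ 10001011 = 01111100
byte 5: 00010100 ⊕ 10011110 = 10001010
byte 6: 11000100 ⊕ 10100110 = 01100010
byte 7: 10111110 ⊕ 11101111 = 01010001
byte 8: 00111101 ⊕ 10111010 = 10000111
byte 9: 10010111 ⊕ 10110101 = 00100010

11010000 10000010 00000000 11101011 01111100 10001010 01100010 01010001 10000111 00100010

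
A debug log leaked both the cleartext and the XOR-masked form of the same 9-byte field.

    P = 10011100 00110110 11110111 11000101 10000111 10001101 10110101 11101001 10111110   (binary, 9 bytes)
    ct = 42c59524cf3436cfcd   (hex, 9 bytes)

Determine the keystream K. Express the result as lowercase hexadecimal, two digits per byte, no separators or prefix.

Since ct = P ⊕ K, XORing both sides with P gives K = P ⊕ ct.
9c ⊕ 42 = de
36 ⊕ c5 = f3
f7 ⊕ 95 = 62
c5 ⊕ 24 = e1
87 ⊕ cf = 48
8d ⊕ 34 = b9
b5 ⊕ 36 = 83
e9 ⊕ cf = 26
be ⊕ cd = 73

def362e148b9832673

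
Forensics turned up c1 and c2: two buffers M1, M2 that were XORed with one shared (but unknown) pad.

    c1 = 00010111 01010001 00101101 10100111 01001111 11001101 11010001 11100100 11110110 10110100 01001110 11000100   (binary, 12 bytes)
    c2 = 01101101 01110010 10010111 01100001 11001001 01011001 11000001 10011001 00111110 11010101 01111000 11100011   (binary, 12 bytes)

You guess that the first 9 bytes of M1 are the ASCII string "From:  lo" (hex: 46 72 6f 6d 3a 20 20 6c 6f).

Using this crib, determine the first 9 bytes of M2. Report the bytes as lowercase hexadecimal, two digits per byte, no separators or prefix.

3c51d5abbcb43011a7

First, c1 ⊕ c2 = (M1 ⊕ K) ⊕ (M2 ⊕ K) = M1 ⊕ M2, so the key drops out. Then M2 = (M1 ⊕ M2) ⊕ M1 over the first 9 bytes.
byte 0: (17 ^ 6d) ^ 46 = 7a ^ 46 = 3c
byte 1: (51 ^ 72) ^ 72 = 23 ^ 72 = 51
byte 2: (2d ^ 97) ^ 6f = ba ^ 6f = d5
byte 3: (a7 ^ 61) ^ 6d = c6 ^ 6d = ab
byte 4: (4f ^ c9) ^ 3a = 86 ^ 3a = bc
byte 5: (cd ^ 59) ^ 20 = 94 ^ 20 = b4
byte 6: (d1 ^ c1) ^ 20 = 10 ^ 20 = 30
byte 7: (e4 ^ 99) ^ 6c = 7d ^ 6c = 11
byte 8: (f6 ^ 3e) ^ 6f = c8 ^ 6f = a7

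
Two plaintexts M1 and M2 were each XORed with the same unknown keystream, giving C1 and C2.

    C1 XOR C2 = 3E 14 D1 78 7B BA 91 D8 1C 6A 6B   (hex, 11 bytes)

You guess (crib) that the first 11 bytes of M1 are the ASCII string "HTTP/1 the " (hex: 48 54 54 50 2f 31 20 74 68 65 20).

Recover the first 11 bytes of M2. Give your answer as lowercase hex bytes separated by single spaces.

76 40 85 28 54 8b b1 ac 74 0f 4b

Since C1 ⊕ C2 = M1 ⊕ M2, XORing with the guessed M1 bytes yields the corresponding M2 bytes: M2 = (C1 ⊕ C2) ⊕ M1.
00111110 XOR 01001000 = 01110110
00010100 XOR 01010100 = 01000000
11010001 XOR 01010100 = 10000101
01111000 XOR 01010000 = 00101000
01111011 XOR 00101111 = 01010100
10111010 XOR 00110001 = 10001011
10010001 XOR 00100000 = 10110001
11011000 XOR 01110100 = 10101100
00011100 XOR 01101000 = 01110100
01101010 XOR 01100101 = 00001111
01101011 XOR 00100000 = 01001011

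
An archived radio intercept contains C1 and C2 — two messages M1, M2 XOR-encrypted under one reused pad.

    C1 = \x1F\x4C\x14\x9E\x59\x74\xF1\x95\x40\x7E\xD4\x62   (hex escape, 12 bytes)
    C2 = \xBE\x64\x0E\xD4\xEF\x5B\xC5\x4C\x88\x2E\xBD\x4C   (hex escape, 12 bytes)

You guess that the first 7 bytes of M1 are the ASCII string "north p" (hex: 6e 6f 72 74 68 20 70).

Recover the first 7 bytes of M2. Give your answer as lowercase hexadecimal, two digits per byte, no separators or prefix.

First, C1 ⊕ C2 = (M1 ⊕ K) ⊕ (M2 ⊕ K) = M1 ⊕ M2, so the key drops out. Then M2 = (M1 ⊕ M2) ⊕ M1 over the first 7 bytes.
byte 0: (1f ^ be) ^ 6e = a1 ^ 6e = cf
byte 1: (4c ^ 64) ^ 6f = 28 ^ 6f = 47
byte 2: (14 ^ 0e) ^ 72 = 1a ^ 72 = 68
byte 3: (9e ^ d4) ^ 74 = 4a ^ 74 = 3e
byte 4: (59 ^ ef) ^ 68 = b6 ^ 68 = de
byte 5: (74 ^ 5b) ^ 20 = 2f ^ 20 = 0f
byte 6: (f1 ^ c5) ^ 70 = 34 ^ 70 = 44

cf47683ede0f44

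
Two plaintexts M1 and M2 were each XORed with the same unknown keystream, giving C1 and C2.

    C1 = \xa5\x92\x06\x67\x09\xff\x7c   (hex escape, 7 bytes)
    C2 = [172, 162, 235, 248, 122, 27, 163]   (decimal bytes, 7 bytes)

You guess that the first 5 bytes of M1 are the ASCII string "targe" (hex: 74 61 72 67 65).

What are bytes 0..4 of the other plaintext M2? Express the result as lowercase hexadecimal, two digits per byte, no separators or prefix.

First, C1 ⊕ C2 = (M1 ⊕ K) ⊕ (M2 ⊕ K) = M1 ⊕ M2, so the key drops out. Then M2 = (M1 ⊕ M2) ⊕ M1 over the first 5 bytes.
byte 0: (a5 ⊕ ac) ⊕ 74 = 09 ⊕ 74 = 7d
byte 1: (92 ⊕ a2) ⊕ 61 = 30 ⊕ 61 = 51
byte 2: (06 ⊕ eb) ⊕ 72 = ed ⊕ 72 = 9f
byte 3: (67 ⊕ f8) ⊕ 67 = 9f ⊕ 67 = f8
byte 4: (09 ⊕ 7a) ⊕ 65 = 73 ⊕ 65 = 16

7d519ff816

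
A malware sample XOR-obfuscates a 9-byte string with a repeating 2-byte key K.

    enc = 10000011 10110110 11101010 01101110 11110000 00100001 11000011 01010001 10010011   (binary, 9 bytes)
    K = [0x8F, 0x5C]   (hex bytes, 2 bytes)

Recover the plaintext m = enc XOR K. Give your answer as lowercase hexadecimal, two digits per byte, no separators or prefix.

0cea65327f7d4c0d1c

The 2-byte key repeats, so the effective keystream is 8f 5c 8f 5c 8f 5c 8f 5c 8f.
byte 0: 10000011 ^ 10001111 = 00001100
byte 1: 10110110 ^ 01011100 = 11101010
byte 2: 11101010 ^ 10001111 = 01100101
byte 3: 01101110 ^ 01011100 = 00110010
byte 4: 11110000 ^ 10001111 = 01111111
byte 5: 00100001 ^ 01011100 = 01111101
byte 6: 11000011 ^ 10001111 = 01001100
byte 7: 01010001 ^ 01011100 = 00001101
byte 8: 10010011 ^ 10001111 = 00011100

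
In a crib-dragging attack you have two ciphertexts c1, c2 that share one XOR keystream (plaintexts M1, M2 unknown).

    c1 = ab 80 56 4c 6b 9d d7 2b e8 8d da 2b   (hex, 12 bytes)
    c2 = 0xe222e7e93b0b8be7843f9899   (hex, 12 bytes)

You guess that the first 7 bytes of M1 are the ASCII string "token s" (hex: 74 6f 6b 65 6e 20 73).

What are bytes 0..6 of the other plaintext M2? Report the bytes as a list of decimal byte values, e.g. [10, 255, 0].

First, c1 ⊕ c2 = (M1 ⊕ K) ⊕ (M2 ⊕ K) = M1 ⊕ M2, so the key drops out. Then M2 = (M1 ⊕ M2) ⊕ M1 over the first 7 bytes.
byte 0: (ab XOR e2) XOR 74 = 49 XOR 74 = 3d
byte 1: (80 XOR 22) XOR 6f = a2 XOR 6f = cd
byte 2: (56 XOR e7) XOR 6b = b1 XOR 6b = da
byte 3: (4c XOR e9) XOR 65 = a5 XOR 65 = c0
byte 4: (6b XOR 3b) XOR 6e = 50 XOR 6e = 3e
byte 5: (9d XOR 0b) XOR 20 = 96 XOR 20 = b6
byte 6: (d7 XOR 8b) XOR 73 = 5c XOR 73 = 2f

[61, 205, 218, 192, 62, 182, 47]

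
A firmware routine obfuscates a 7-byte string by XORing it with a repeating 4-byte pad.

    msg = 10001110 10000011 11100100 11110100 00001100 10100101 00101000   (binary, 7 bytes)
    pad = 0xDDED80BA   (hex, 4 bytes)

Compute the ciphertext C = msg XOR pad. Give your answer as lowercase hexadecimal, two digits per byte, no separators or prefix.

The 4-byte key repeats, so the effective keystream is dd ed 80 ba dd ed 80.
byte 0: 8e ^ dd = 53
byte 1: 83 ^ ed = 6e
byte 2: e4 ^ 80 = 64
byte 3: f4 ^ ba = 4e
byte 4: 0c ^ dd = d1
byte 5: a5 ^ ed = 48
byte 6: 28 ^ 80 = a8

536e644ed148a8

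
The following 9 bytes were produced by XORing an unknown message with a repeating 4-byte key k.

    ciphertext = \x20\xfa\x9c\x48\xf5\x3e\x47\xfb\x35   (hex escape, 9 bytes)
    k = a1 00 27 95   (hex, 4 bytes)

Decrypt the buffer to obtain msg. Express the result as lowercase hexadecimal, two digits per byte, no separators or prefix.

81fabbdd543e606e94

The 4-byte key repeats, so the effective keystream is a1 00 27 95 a1 00 27 95 a1.
byte 0: 20 ^ a1 = 81
byte 1: fa ^ 00 = fa
byte 2: 9c ^ 27 = bb
byte 3: 48 ^ 95 = dd
byte 4: f5 ^ a1 = 54
byte 5: 3e ^ 00 = 3e
byte 6: 47 ^ 27 = 60
byte 7: fb ^ 95 = 6e
byte 8: 35 ^ a1 = 94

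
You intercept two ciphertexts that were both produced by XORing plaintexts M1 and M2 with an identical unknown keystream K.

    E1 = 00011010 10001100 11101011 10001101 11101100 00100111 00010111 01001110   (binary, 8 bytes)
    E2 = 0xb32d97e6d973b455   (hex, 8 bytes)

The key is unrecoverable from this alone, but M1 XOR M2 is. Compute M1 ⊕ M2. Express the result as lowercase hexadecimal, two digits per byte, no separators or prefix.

E1 ⊕ E2 = (M1 ⊕ K) ⊕ (M2 ⊕ K) = M1 ⊕ M2 — the shared key cancels under XOR.
byte 0:  26 xor 179 = 169
byte 1: 140 xor  45 = 161
byte 2: 235 xor 151 = 124
byte 3: 141 xor 230 = 107
byte 4: 236 xor 217 =  53
byte 5:  39 xor 115 =  84
byte 6:  23 xor 180 = 163
byte 7:  78 xor  85 =  27

a9a17c6b3554a31b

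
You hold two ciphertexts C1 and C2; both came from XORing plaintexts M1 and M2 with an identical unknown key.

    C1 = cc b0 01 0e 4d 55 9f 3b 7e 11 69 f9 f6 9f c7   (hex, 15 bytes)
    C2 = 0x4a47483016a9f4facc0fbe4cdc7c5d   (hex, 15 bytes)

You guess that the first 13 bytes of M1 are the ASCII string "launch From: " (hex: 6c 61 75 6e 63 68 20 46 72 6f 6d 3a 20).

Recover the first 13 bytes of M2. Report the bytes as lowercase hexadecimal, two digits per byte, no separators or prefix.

ea963c5038944b87c071ba8f0a

First, C1 ⊕ C2 = (M1 ⊕ K) ⊕ (M2 ⊕ K) = M1 ⊕ M2, so the key drops out. Then M2 = (M1 ⊕ M2) ⊕ M1 over the first 13 bytes.
byte 0: (cc XOR 4a) XOR 6c = 86 XOR 6c = ea
byte 1: (b0 XOR 47) XOR 61 = f7 XOR 61 = 96
byte 2: (01 XOR 48) XOR 75 = 49 XOR 75 = 3c
byte 3: (0e XOR 30) XOR 6e = 3e XOR 6e = 50
byte 4: (4d XOR 16) XOR 63 = 5b XOR 63 = 38
byte 5: (55 XOR a9) XOR 68 = fc XOR 68 = 94
byte 6: (9f XOR f4) XOR 20 = 6b XOR 20 = 4b
byte 7: (3b XOR fa) XOR 46 = c1 XOR 46 = 87
byte 8: (7e XOR cc) XOR 72 = b2 XOR 72 = c0
byte 9: (11 XOR 0f) XOR 6f = 1e XOR 6f = 71
byte 10: (69 XOR be) XOR 6d = d7 XOR 6d = ba
byte 11: (f9 XOR 4c) XOR 3a = b5 XOR 3a = 8f
byte 12: (f6 XOR dc) XOR 20 = 2a XOR 20 = 0a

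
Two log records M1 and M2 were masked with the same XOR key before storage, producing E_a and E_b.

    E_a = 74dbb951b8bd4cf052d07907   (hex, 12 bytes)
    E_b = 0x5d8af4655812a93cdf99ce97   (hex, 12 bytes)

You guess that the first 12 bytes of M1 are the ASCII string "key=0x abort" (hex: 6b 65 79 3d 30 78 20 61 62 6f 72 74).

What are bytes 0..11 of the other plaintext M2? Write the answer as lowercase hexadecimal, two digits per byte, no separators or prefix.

42343409d0d7c5adef26c5e4

First, E_a ⊕ E_b = (M1 ⊕ K) ⊕ (M2 ⊕ K) = M1 ⊕ M2, so the key drops out. Then M2 = (M1 ⊕ M2) ⊕ M1 over the first 12 bytes.
byte 0: (74 XOR 5d) XOR 6b = 29 XOR 6b = 42
byte 1: (db XOR 8a) XOR 65 = 51 XOR 65 = 34
byte 2: (b9 XOR f4) XOR 79 = 4d XOR 79 = 34
byte 3: (51 XOR 65) XOR 3d = 34 XOR 3d = 09
byte 4: (b8 XOR 58) XOR 30 = e0 XOR 30 = d0
byte 5: (bd XOR 12) XOR 78 = af XOR 78 = d7
byte 6: (4c XOR a9) XOR 20 = e5 XOR 20 = c5
byte 7: (f0 XOR 3c) XOR 61 = cc XOR 61 = ad
byte 8: (52 XOR df) XOR 62 = 8d XOR 62 = ef
byte 9: (d0 XOR 99) XOR 6f = 49 XOR 6f = 26
byte 10: (79 XOR ce) XOR 72 = b7 XOR 72 = c5
byte 11: (07 XOR 97) XOR 74 = 90 XOR 74 = e4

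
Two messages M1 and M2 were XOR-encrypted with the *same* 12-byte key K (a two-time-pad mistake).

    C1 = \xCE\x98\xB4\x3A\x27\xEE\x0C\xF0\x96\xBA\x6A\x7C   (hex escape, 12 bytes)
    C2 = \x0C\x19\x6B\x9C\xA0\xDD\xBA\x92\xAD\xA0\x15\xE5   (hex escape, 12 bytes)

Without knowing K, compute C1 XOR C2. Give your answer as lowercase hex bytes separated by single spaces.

c2 81 df a6 87 33 b6 62 3b 1a 7f 99

C1 ⊕ C2 = (M1 ⊕ K) ⊕ (M2 ⊕ K) = M1 ⊕ M2 — the shared key cancels under XOR.
206 ^  12 = 194
152 ^  25 = 129
180 ^ 107 = 223
 58 ^ 156 = 166
 39 ^ 160 = 135
238 ^ 221 =  51
 12 ^ 186 = 182
240 ^ 146 =  98
150 ^ 173 =  59
186 ^ 160 =  26
106 ^  21 = 127
124 ^ 229 = 153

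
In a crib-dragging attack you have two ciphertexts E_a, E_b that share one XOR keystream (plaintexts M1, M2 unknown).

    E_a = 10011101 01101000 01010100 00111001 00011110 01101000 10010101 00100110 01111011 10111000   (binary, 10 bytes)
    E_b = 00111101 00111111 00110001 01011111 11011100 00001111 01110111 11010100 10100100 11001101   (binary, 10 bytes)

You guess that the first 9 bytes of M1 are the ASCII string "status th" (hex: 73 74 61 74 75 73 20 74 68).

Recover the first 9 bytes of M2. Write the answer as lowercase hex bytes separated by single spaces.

First, E_a ⊕ E_b = (M1 ⊕ K) ⊕ (M2 ⊕ K) = M1 ⊕ M2, so the key drops out. Then M2 = (M1 ⊕ M2) ⊕ M1 over the first 9 bytes.
byte 0: (9d xor 3d) xor 73 = a0 xor 73 = d3
byte 1: (68 xor 3f) xor 74 = 57 xor 74 = 23
byte 2: (54 xor 31) xor 61 = 65 xor 61 = 04
byte 3: (39 xor 5f) xor 74 = 66 xor 74 = 12
byte 4: (1e xor dc) xor 75 = c2 xor 75 = b7
byte 5: (68 xor 0f) xor 73 = 67 xor 73 = 14
byte 6: (95 xor 77) xor 20 = e2 xor 20 = c2
byte 7: (26 xor d4) xor 74 = f2 xor 74 = 86
byte 8: (7b xor a4) xor 68 = df xor 68 = b7

d3 23 04 12 b7 14 c2 86 b7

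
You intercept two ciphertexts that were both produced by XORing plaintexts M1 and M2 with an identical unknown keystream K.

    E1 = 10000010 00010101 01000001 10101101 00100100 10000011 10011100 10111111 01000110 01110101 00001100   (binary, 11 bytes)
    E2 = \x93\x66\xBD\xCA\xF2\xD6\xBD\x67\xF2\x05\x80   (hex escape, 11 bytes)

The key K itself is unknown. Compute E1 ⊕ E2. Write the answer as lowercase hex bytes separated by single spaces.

11 73 fc 67 d6 55 21 d8 b4 70 8c

E1 ⊕ E2 = (M1 ⊕ K) ⊕ (M2 ⊕ K) = M1 ⊕ M2 — the shared key cancels under XOR.
byte 0: 130 XOR 147 =  17
byte 1:  21 XOR 102 = 115
byte 2:  65 XOR 189 = 252
byte 3: 173 XOR 202 = 103
byte 4:  36 XOR 242 = 214
byte 5: 131 XOR 214 =  85
byte 6: 156 XOR 189 =  33
byte 7: 191 XOR 103 = 216
byte 8:  70 XOR 242 = 180
byte 9: 117 XOR   5 = 112
byte 10:  12 XOR 128 = 140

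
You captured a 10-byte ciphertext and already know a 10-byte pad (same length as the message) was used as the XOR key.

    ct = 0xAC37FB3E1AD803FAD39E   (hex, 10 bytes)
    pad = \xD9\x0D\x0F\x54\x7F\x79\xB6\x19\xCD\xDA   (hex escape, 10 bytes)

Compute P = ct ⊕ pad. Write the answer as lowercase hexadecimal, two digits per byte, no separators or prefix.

XOR is its own inverse, so applying the key byte-wise gives the result directly.
ac xor d9 = 75
37 xor 0d = 3a
fb xor 0f = f4
3e xor 54 = 6a
1a xor 7f = 65
d8 xor 79 = a1
03 xor b6 = b5
fa xor 19 = e3
d3 xor cd = 1e
9e xor da = 44

753af46a65a1b5e31e44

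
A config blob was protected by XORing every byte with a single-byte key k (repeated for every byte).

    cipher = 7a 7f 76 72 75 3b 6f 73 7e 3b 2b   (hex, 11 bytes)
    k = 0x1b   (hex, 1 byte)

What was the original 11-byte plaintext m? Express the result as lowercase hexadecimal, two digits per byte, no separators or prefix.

61646d696e207468652030

The 1-byte key repeats, so the effective keystream is 1b 1b 1b 1b 1b 1b 1b 1b 1b 1b 1b.
byte 0: 01111010 XOR 00011011 = 01100001
byte 1: 01111111 XOR 00011011 = 01100100
byte 2: 01110110 XOR 00011011 = 01101101
byte 3: 01110010 XOR 00011011 = 01101001
byte 4: 01110101 XOR 00011011 = 01101110
byte 5: 00111011 XOR 00011011 = 00100000
byte 6: 01101111 XOR 00011011 = 01110100
byte 7: 01110011 XOR 00011011 = 01101000
byte 8: 01111110 XOR 00011011 = 01100101
byte 9: 00111011 XOR 00011011 = 00100000
byte 10: 00101011 XOR 00011011 = 00110000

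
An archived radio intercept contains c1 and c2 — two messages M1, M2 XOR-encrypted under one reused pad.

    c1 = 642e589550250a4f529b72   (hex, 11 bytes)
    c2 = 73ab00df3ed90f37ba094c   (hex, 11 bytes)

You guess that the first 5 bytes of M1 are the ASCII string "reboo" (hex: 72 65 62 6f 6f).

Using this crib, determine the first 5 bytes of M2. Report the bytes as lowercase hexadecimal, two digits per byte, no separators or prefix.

65e03a2501

First, c1 ⊕ c2 = (M1 ⊕ K) ⊕ (M2 ⊕ K) = M1 ⊕ M2, so the key drops out. Then M2 = (M1 ⊕ M2) ⊕ M1 over the first 5 bytes.
byte 0: (64 ⊕ 73) ⊕ 72 = 17 ⊕ 72 = 65
byte 1: (2e ⊕ ab) ⊕ 65 = 85 ⊕ 65 = e0
byte 2: (58 ⊕ 00) ⊕ 62 = 58 ⊕ 62 = 3a
byte 3: (95 ⊕ df) ⊕ 6f = 4a ⊕ 6f = 25
byte 4: (50 ⊕ 3e) ⊕ 6f = 6e ⊕ 6f = 01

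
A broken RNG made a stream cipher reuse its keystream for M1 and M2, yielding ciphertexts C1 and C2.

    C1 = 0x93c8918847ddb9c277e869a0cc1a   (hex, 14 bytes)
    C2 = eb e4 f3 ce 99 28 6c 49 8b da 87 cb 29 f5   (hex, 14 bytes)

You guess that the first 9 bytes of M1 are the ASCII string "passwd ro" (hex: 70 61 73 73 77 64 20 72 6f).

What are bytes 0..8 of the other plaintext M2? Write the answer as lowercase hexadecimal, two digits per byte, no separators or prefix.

First, C1 ⊕ C2 = (M1 ⊕ K) ⊕ (M2 ⊕ K) = M1 ⊕ M2, so the key drops out. Then M2 = (M1 ⊕ M2) ⊕ M1 over the first 9 bytes.
byte 0: (93 ^ eb) ^ 70 = 78 ^ 70 = 08
byte 1: (c8 ^ e4) ^ 61 = 2c ^ 61 = 4d
byte 2: (91 ^ f3) ^ 73 = 62 ^ 73 = 11
byte 3: (88 ^ ce) ^ 73 = 46 ^ 73 = 35
byte 4: (47 ^ 99) ^ 77 = de ^ 77 = a9
byte 5: (dd ^ 28) ^ 64 = f5 ^ 64 = 91
byte 6: (b9 ^ 6c) ^ 20 = d5 ^ 20 = f5
byte 7: (c2 ^ 49) ^ 72 = 8b ^ 72 = f9
byte 8: (77 ^ 8b) ^ 6f = fc ^ 6f = 93

084d1135a991f5f993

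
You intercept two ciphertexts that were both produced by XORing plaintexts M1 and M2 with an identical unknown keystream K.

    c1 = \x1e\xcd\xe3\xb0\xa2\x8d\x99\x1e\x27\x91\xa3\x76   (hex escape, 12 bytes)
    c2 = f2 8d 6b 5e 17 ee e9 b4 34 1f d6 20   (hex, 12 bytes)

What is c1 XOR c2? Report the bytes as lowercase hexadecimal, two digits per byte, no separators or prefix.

c1 ⊕ c2 = (M1 ⊕ K) ⊕ (M2 ⊕ K) = M1 ⊕ M2 — the shared key cancels under XOR.
1e XOR f2 = ec
cd XOR 8d = 40
e3 XOR 6b = 88
b0 XOR 5e = ee
a2 XOR 17 = b5
8d XOR ee = 63
99 XOR e9 = 70
1e XOR b4 = aa
27 XOR 34 = 13
91 XOR 1f = 8e
a3 XOR d6 = 75
76 XOR 20 = 56

ec4088eeb56370aa138e7556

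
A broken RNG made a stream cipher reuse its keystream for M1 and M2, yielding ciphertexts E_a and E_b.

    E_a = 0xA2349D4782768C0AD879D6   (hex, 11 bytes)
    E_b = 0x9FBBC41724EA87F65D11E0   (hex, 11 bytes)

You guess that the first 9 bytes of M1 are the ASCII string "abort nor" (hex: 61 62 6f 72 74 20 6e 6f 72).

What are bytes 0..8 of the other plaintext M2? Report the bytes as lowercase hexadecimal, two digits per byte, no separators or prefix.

5ced3622d2bc6593f7

First, E_a ⊕ E_b = (M1 ⊕ K) ⊕ (M2 ⊕ K) = M1 ⊕ M2, so the key drops out. Then M2 = (M1 ⊕ M2) ⊕ M1 over the first 9 bytes.
byte 0: (a2 ^ 9f) ^ 61 = 3d ^ 61 = 5c
byte 1: (34 ^ bb) ^ 62 = 8f ^ 62 = ed
byte 2: (9d ^ c4) ^ 6f = 59 ^ 6f = 36
byte 3: (47 ^ 17) ^ 72 = 50 ^ 72 = 22
byte 4: (82 ^ 24) ^ 74 = a6 ^ 74 = d2
byte 5: (76 ^ ea) ^ 20 = 9c ^ 20 = bc
byte 6: (8c ^ 87) ^ 6e = 0b ^ 6e = 65
byte 7: (0a ^ f6) ^ 6f = fc ^ 6f = 93
byte 8: (d8 ^ 5d) ^ 72 = 85 ^ 72 = f7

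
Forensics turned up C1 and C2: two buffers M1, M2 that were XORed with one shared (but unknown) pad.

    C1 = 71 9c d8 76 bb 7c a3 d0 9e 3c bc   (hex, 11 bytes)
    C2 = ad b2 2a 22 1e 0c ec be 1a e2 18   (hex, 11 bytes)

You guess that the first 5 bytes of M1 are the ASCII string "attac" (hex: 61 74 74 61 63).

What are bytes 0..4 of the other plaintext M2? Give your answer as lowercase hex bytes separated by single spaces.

bd 5a 86 35 c6

First, C1 ⊕ C2 = (M1 ⊕ K) ⊕ (M2 ⊕ K) = M1 ⊕ M2, so the key drops out. Then M2 = (M1 ⊕ M2) ⊕ M1 over the first 5 bytes.
byte 0: (71 ^ ad) ^ 61 = dc ^ 61 = bd
byte 1: (9c ^ b2) ^ 74 = 2e ^ 74 = 5a
byte 2: (d8 ^ 2a) ^ 74 = f2 ^ 74 = 86
byte 3: (76 ^ 22) ^ 61 = 54 ^ 61 = 35
byte 4: (bb ^ 1e) ^ 63 = a5 ^ 63 = c6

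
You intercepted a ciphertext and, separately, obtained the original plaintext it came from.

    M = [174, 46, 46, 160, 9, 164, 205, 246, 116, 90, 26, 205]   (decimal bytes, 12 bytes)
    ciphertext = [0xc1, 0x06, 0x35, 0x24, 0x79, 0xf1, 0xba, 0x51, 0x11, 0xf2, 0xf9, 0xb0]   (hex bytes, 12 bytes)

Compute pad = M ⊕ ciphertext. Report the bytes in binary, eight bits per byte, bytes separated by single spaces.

Since ciphertext = M ⊕ pad, XORing both sides with M gives pad = M ⊕ ciphertext.
byte 0: ae ⊕ c1 = 6f
byte 1: 2e ⊕ 06 = 28
byte 2: 2e ⊕ 35 = 1b
byte 3: a0 ⊕ 24 = 84
byte 4: 09 ⊕ 79 = 70
byte 5: a4 ⊕ f1 = 55
byte 6: cd ⊕ ba = 77
byte 7: f6 ⊕ 51 = a7
byte 8: 74 ⊕ 11 = 65
byte 9: 5a ⊕ f2 = a8
byte 10: 1a ⊕ f9 = e3
byte 11: cd ⊕ b0 = 7d

01101111 00101000 00011011 10000100 01110000 01010101 01110111 10100111 01100101 10101000 11100011 01111101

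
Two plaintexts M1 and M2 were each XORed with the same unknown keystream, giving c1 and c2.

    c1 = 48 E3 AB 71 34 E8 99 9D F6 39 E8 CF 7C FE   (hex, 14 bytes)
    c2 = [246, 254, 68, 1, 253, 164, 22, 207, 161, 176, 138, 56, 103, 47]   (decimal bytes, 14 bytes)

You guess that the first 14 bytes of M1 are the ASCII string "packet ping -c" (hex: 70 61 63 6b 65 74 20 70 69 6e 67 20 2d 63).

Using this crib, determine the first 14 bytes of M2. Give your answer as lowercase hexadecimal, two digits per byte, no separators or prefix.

ce7c8c1bac38af223ee705d736b2

First, c1 ⊕ c2 = (M1 ⊕ K) ⊕ (M2 ⊕ K) = M1 ⊕ M2, so the key drops out. Then M2 = (M1 ⊕ M2) ⊕ M1 over the first 14 bytes.
byte 0: (48 xor f6) xor 70 = be xor 70 = ce
byte 1: (e3 xor fe) xor 61 = 1d xor 61 = 7c
byte 2: (ab xor 44) xor 63 = ef xor 63 = 8c
byte 3: (71 xor 01) xor 6b = 70 xor 6b = 1b
byte 4: (34 xor fd) xor 65 = c9 xor 65 = ac
byte 5: (e8 xor a4) xor 74 = 4c xor 74 = 38
byte 6: (99 xor 16) xor 20 = 8f xor 20 = af
byte 7: (9d xor cf) xor 70 = 52 xor 70 = 22
byte 8: (f6 xor a1) xor 69 = 57 xor 69 = 3e
byte 9: (39 xor b0) xor 6e = 89 xor 6e = e7
byte 10: (e8 xor 8a) xor 67 = 62 xor 67 = 05
byte 11: (cf xor 38) xor 20 = f7 xor 20 = d7
byte 12: (7c xor 67) xor 2d = 1b xor 2d = 36
byte 13: (fe xor 2f) xor 63 = d1 xor 63 = b2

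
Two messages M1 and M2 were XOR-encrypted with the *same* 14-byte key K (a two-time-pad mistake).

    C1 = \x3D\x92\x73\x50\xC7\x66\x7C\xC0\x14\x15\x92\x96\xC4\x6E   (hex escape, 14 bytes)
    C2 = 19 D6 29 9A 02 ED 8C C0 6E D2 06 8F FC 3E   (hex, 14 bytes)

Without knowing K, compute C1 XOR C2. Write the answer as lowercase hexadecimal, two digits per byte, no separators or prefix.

24445acac58bf0007ac794193850

C1 ⊕ C2 = (M1 ⊕ K) ⊕ (M2 ⊕ K) = M1 ⊕ M2 — the shared key cancels under XOR.
3d XOR 19 = 24
92 XOR d6 = 44
73 XOR 29 = 5a
50 XOR 9a = ca
c7 XOR 02 = c5
66 XOR ed = 8b
7c XOR 8c = f0
c0 XOR c0 = 00
14 XOR 6e = 7a
15 XOR d2 = c7
92 XOR 06 = 94
96 XOR 8f = 19
c4 XOR fc = 38
6e XOR 3e = 50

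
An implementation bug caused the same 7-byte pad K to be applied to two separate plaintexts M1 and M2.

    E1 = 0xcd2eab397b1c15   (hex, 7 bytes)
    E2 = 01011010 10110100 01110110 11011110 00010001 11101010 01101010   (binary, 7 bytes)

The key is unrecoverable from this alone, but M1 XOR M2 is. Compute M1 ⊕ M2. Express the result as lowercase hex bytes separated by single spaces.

97 9a dd e7 6a f6 7f

E1 ⊕ E2 = (M1 ⊕ K) ⊕ (M2 ⊕ K) = M1 ⊕ M2 — the shared key cancels under XOR.
cd ⊕ 5a = 97
2e ⊕ b4 = 9a
ab ⊕ 76 = dd
39 ⊕ de = e7
7b ⊕ 11 = 6a
1c ⊕ ea = f6
15 ⊕ 6a = 7f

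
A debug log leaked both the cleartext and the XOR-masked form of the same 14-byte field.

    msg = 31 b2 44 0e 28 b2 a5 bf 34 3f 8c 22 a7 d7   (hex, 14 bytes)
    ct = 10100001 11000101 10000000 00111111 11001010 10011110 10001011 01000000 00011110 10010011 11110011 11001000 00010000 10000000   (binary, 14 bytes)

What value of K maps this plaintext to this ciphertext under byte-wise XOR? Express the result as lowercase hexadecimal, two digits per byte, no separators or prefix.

Since ct = msg ⊕ K, XORing both sides with msg gives K = msg ⊕ ct.
byte 0: 31 ⊕ a1 = 90
byte 1: b2 ⊕ c5 = 77
byte 2: 44 ⊕ 80 = c4
byte 3: 0e ⊕ 3f = 31
byte 4: 28 ⊕ ca = e2
byte 5: b2 ⊕ 9e = 2c
byte 6: a5 ⊕ 8b = 2e
byte 7: bf ⊕ 40 = ff
byte 8: 34 ⊕ 1e = 2a
byte 9: 3f ⊕ 93 = ac
byte 10: 8c ⊕ f3 = 7f
byte 11: 22 ⊕ c8 = ea
byte 12: a7 ⊕ 10 = b7
byte 13: d7 ⊕ 80 = 57

9077c431e22c2eff2aac7feab757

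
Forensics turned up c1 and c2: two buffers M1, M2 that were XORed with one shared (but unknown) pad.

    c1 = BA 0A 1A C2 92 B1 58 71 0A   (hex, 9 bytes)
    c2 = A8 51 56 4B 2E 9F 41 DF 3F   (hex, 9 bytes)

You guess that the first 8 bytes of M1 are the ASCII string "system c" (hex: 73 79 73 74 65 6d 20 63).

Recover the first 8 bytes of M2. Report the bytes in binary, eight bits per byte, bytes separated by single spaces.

01100001 00100010 00111111 11111101 11011001 01000011 00111001 11001101

First, c1 ⊕ c2 = (M1 ⊕ K) ⊕ (M2 ⊕ K) = M1 ⊕ M2, so the key drops out. Then M2 = (M1 ⊕ M2) ⊕ M1 over the first 8 bytes.
byte 0: (ba ⊕ a8) ⊕ 73 = 12 ⊕ 73 = 61
byte 1: (0a ⊕ 51) ⊕ 79 = 5b ⊕ 79 = 22
byte 2: (1a ⊕ 56) ⊕ 73 = 4c ⊕ 73 = 3f
byte 3: (c2 ⊕ 4b) ⊕ 74 = 89 ⊕ 74 = fd
byte 4: (92 ⊕ 2e) ⊕ 65 = bc ⊕ 65 = d9
byte 5: (b1 ⊕ 9f) ⊕ 6d = 2e ⊕ 6d = 43
byte 6: (58 ⊕ 41) ⊕ 20 = 19 ⊕ 20 = 39
byte 7: (71 ⊕ df) ⊕ 63 = ae ⊕ 63 = cd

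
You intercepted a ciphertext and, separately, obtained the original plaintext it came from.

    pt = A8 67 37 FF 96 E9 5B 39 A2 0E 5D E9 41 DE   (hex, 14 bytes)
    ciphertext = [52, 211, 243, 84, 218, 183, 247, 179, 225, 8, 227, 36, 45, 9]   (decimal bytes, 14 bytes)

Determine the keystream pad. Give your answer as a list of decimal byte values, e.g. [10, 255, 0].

Since ciphertext = pt ⊕ pad, XORing both sides with pt gives pad = pt ⊕ ciphertext.
10101000 xor 00110100 = 10011100
01100111 xor 11010011 = 10110100
00110111 xor 11110011 = 11000100
11111111 xor 01010100 = 10101011
10010110 xor 11011010 = 01001100
11101001 xor 10110111 = 01011110
01011011 xor 11110111 = 10101100
00111001 xor 10110011 = 10001010
10100010 xor 11100001 = 01000011
00001110 xor 00001000 = 00000110
01011101 xor 11100011 = 10111110
11101001 xor 00100100 = 11001101
01000001 xor 00101101 = 01101100
11011110 xor 00001001 = 11010111

[156, 180, 196, 171, 76, 94, 172, 138, 67, 6, 190, 205, 108, 215]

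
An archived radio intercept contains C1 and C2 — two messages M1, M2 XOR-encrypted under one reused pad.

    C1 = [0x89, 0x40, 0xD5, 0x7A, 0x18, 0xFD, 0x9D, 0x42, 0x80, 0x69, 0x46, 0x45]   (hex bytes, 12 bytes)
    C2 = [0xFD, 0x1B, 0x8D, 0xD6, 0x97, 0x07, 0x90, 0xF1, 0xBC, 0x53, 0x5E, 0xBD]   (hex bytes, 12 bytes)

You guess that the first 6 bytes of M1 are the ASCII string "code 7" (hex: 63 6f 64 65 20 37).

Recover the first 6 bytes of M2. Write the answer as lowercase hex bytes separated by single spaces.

First, C1 ⊕ C2 = (M1 ⊕ K) ⊕ (M2 ⊕ K) = M1 ⊕ M2, so the key drops out. Then M2 = (M1 ⊕ M2) ⊕ M1 over the first 6 bytes.
byte 0: (89 XOR fd) XOR 63 = 74 XOR 63 = 17
byte 1: (40 XOR 1b) XOR 6f = 5b XOR 6f = 34
byte 2: (d5 XOR 8d) XOR 64 = 58 XOR 64 = 3c
byte 3: (7a XOR d6) XOR 65 = ac XOR 65 = c9
byte 4: (18 XOR 97) XOR 20 = 8f XOR 20 = af
byte 5: (fd XOR 07) XOR 37 = fa XOR 37 = cd

17 34 3c c9 af cd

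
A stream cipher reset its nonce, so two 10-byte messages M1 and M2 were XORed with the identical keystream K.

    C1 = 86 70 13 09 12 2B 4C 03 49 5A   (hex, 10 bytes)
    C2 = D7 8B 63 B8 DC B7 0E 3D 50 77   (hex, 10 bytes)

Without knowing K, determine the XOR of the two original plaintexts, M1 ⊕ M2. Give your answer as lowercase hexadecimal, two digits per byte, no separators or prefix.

C1 ⊕ C2 = (M1 ⊕ K) ⊕ (M2 ⊕ K) = M1 ⊕ M2 — the shared key cancels under XOR.
134 ^ 215 =  81
112 ^ 139 = 251
 19 ^  99 = 112
  9 ^ 184 = 177
 18 ^ 220 = 206
 43 ^ 183 = 156
 76 ^  14 =  66
  3 ^  61 =  62
 73 ^  80 =  25
 90 ^ 119 =  45

51fb70b1ce9c423e192d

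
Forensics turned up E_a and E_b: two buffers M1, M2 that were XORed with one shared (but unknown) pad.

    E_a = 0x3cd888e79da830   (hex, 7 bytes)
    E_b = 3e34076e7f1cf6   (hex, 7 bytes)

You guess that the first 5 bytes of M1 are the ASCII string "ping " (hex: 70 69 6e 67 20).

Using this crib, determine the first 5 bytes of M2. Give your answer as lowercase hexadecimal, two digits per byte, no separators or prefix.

First, E_a ⊕ E_b = (M1 ⊕ K) ⊕ (M2 ⊕ K) = M1 ⊕ M2, so the key drops out. Then M2 = (M1 ⊕ M2) ⊕ M1 over the first 5 bytes.
byte 0: (3c ^ 3e) ^ 70 = 02 ^ 70 = 72
byte 1: (d8 ^ 34) ^ 69 = ec ^ 69 = 85
byte 2: (88 ^ 07) ^ 6e = 8f ^ 6e = e1
byte 3: (e7 ^ 6e) ^ 67 = 89 ^ 67 = ee
byte 4: (9d ^ 7f) ^ 20 = e2 ^ 20 = c2

7285e1eec2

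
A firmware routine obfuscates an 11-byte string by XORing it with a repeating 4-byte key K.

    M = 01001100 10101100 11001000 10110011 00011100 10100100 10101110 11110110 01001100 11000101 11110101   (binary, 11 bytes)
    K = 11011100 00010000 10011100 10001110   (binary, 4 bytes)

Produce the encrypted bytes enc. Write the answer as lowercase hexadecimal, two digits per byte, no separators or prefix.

90bc543dc0b4327890d569

The 4-byte key repeats, so the effective keystream is dc 10 9c 8e dc 10 9c 8e dc 10 9c.
byte 0:  76 XOR 220 = 144
byte 1: 172 XOR  16 = 188
byte 2: 200 XOR 156 =  84
byte 3: 179 XOR 142 =  61
byte 4:  28 XOR 220 = 192
byte 5: 164 XOR  16 = 180
byte 6: 174 XOR 156 =  50
byte 7: 246 XOR 142 = 120
byte 8:  76 XOR 220 = 144
byte 9: 197 XOR  16 = 213
byte 10: 245 XOR 156 = 105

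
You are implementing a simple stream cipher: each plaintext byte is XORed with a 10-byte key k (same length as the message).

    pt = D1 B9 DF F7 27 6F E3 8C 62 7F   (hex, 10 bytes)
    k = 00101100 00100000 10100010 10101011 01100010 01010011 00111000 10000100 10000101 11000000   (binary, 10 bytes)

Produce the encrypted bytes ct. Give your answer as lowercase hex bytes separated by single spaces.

fd 99 7d 5c 45 3c db 08 e7 bf

byte 0: d1 ⊕ 2c = fd
byte 1: b9 ⊕ 20 = 99
byte 2: df ⊕ a2 = 7d
byte 3: f7 ⊕ ab = 5c
byte 4: 27 ⊕ 62 = 45
byte 5: 6f ⊕ 53 = 3c
byte 6: e3 ⊕ 38 = db
byte 7: 8c ⊕ 84 = 08
byte 8: 62 ⊕ 85 = e7
byte 9: 7f ⊕ c0 = bf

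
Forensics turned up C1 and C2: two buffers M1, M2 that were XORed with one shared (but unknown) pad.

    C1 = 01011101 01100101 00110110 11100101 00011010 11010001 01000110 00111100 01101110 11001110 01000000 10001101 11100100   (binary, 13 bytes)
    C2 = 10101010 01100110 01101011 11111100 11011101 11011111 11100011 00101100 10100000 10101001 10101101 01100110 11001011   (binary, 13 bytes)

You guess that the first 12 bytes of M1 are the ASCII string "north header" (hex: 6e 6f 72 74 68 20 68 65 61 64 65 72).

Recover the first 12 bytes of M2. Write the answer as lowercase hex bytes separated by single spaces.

99 6c 2f 6d af 2e cd 75 af 03 88 99

First, C1 ⊕ C2 = (M1 ⊕ K) ⊕ (M2 ⊕ K) = M1 ⊕ M2, so the key drops out. Then M2 = (M1 ⊕ M2) ⊕ M1 over the first 12 bytes.
byte 0: (5d XOR aa) XOR 6e = f7 XOR 6e = 99
byte 1: (65 XOR 66) XOR 6f = 03 XOR 6f = 6c
byte 2: (36 XOR 6b) XOR 72 = 5d XOR 72 = 2f
byte 3: (e5 XOR fc) XOR 74 = 19 XOR 74 = 6d
byte 4: (1a XOR dd) XOR 68 = c7 XOR 68 = af
byte 5: (d1 XOR df) XOR 20 = 0e XOR 20 = 2e
byte 6: (46 XOR e3) XOR 68 = a5 XOR 68 = cd
byte 7: (3c XOR 2c) XOR 65 = 10 XOR 65 = 75
byte 8: (6e XOR a0) XOR 61 = ce XOR 61 = af
byte 9: (ce XOR a9) XOR 64 = 67 XOR 64 = 03
byte 10: (40 XOR ad) XOR 65 = ed XOR 65 = 88
byte 11: (8d XOR 66) XOR 72 = eb XOR 72 = 99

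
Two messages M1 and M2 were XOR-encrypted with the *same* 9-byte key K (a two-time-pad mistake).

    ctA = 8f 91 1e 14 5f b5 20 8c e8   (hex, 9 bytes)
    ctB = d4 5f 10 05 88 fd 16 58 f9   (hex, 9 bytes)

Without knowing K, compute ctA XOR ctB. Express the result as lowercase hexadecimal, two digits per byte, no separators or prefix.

5bce0e11d74836d411

ctA ⊕ ctB = (M1 ⊕ K) ⊕ (M2 ⊕ K) = M1 ⊕ M2 — the shared key cancels under XOR.
byte 0: 8f ^ d4 = 5b
byte 1: 91 ^ 5f = ce
byte 2: 1e ^ 10 = 0e
byte 3: 14 ^ 05 = 11
byte 4: 5f ^ 88 = d7
byte 5: b5 ^ fd = 48
byte 6: 20 ^ 16 = 36
byte 7: 8c ^ 58 = d4
byte 8: e8 ^ f9 = 11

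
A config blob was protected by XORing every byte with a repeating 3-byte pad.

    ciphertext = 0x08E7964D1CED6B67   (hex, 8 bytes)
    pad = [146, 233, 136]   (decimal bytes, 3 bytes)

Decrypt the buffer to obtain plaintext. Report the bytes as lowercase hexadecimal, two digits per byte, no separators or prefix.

The 3-byte key repeats, so the effective keystream is 92 e9 88 92 e9 88 92 e9.
byte 0: 00001000 ^ 10010010 = 10011010
byte 1: 11100111 ^ 11101001 = 00001110
byte 2: 10010110 ^ 10001000 = 00011110
byte 3: 01001101 ^ 10010010 = 11011111
byte 4: 00011100 ^ 11101001 = 11110101
byte 5: 11101101 ^ 10001000 = 01100101
byte 6: 01101011 ^ 10010010 = 11111001
byte 7: 01100111 ^ 11101001 = 10001110

9a0e1edff565f98e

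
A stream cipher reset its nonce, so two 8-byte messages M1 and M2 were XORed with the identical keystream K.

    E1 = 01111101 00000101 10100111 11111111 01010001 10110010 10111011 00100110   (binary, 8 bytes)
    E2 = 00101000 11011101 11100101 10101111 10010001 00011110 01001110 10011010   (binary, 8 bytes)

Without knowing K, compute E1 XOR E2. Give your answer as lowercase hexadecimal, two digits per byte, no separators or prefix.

55d84250c0acf5bc

E1 ⊕ E2 = (M1 ⊕ K) ⊕ (M2 ⊕ K) = M1 ⊕ M2 — the shared key cancels under XOR.
byte 0: 125 ⊕  40 =  85
byte 1:   5 ⊕ 221 = 216
byte 2: 167 ⊕ 229 =  66
byte 3: 255 ⊕ 175 =  80
byte 4:  81 ⊕ 145 = 192
byte 5: 178 ⊕  30 = 172
byte 6: 187 ⊕  78 = 245
byte 7:  38 ⊕ 154 = 188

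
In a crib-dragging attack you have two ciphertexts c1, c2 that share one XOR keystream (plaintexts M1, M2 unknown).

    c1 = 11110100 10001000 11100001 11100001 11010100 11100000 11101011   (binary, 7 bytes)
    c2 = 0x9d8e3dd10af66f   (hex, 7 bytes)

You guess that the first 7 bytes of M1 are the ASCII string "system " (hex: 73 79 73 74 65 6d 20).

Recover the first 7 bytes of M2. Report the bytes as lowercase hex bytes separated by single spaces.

1a 7f af 44 bb 7b a4

First, c1 ⊕ c2 = (M1 ⊕ K) ⊕ (M2 ⊕ K) = M1 ⊕ M2, so the key drops out. Then M2 = (M1 ⊕ M2) ⊕ M1 over the first 7 bytes.
byte 0: (f4 XOR 9d) XOR 73 = 69 XOR 73 = 1a
byte 1: (88 XOR 8e) XOR 79 = 06 XOR 79 = 7f
byte 2: (e1 XOR 3d) XOR 73 = dc XOR 73 = af
byte 3: (e1 XOR d1) XOR 74 = 30 XOR 74 = 44
byte 4: (d4 XOR 0a) XOR 65 = de XOR 65 = bb
byte 5: (e0 XOR f6) XOR 6d = 16 XOR 6d = 7b
byte 6: (eb XOR 6f) XOR 20 = 84 XOR 20 = a4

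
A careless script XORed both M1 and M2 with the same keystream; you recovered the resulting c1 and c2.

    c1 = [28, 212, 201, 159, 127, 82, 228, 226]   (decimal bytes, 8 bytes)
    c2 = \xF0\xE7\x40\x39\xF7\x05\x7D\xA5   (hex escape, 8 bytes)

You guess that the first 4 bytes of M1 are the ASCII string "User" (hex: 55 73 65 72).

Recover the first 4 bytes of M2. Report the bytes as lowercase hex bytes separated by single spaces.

b9 40 ec d4

First, c1 ⊕ c2 = (M1 ⊕ K) ⊕ (M2 ⊕ K) = M1 ⊕ M2, so the key drops out. Then M2 = (M1 ⊕ M2) ⊕ M1 over the first 4 bytes.
byte 0: (1c ^ f0) ^ 55 = ec ^ 55 = b9
byte 1: (d4 ^ e7) ^ 73 = 33 ^ 73 = 40
byte 2: (c9 ^ 40) ^ 65 = 89 ^ 65 = ec
byte 3: (9f ^ 39) ^ 72 = a6 ^ 72 = d4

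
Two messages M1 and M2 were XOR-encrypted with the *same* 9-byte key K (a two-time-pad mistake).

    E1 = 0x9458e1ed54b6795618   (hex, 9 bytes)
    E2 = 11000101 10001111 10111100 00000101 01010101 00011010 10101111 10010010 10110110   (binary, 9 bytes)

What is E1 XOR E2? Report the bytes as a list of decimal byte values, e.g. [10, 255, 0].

[81, 215, 93, 232, 1, 172, 214, 196, 174]

E1 ⊕ E2 = (M1 ⊕ K) ⊕ (M2 ⊕ K) = M1 ⊕ M2 — the shared key cancels under XOR.
94 XOR c5 = 51
58 XOR 8f = d7
e1 XOR bc = 5d
ed XOR 05 = e8
54 XOR 55 = 01
b6 XOR 1a = ac
79 XOR af = d6
56 XOR 92 = c4
18 XOR b6 = ae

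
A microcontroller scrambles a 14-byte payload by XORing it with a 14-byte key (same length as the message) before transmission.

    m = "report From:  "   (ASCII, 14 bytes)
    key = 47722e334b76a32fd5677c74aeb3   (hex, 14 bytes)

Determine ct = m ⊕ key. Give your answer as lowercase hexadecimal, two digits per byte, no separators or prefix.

XOR is its own inverse, so applying the key byte-wise gives the result directly.
72 ^ 47 = 35
65 ^ 72 = 17
70 ^ 2e = 5e
6f ^ 33 = 5c
72 ^ 4b = 39
74 ^ 76 = 02
20 ^ a3 = 83
46 ^ 2f = 69
72 ^ d5 = a7
6f ^ 67 = 08
6d ^ 7c = 11
3a ^ 74 = 4e
20 ^ ae = 8e
20 ^ b3 = 93

35175e5c39028369a708114e8e93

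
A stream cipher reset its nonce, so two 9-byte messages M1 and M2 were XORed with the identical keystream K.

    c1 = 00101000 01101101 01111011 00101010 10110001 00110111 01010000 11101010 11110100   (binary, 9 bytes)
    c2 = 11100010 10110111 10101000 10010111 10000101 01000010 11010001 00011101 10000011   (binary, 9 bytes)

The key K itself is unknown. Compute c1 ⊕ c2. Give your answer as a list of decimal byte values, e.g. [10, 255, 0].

c1 ⊕ c2 = (M1 ⊕ K) ⊕ (M2 ⊕ K) = M1 ⊕ M2 — the shared key cancels under XOR.
byte 0: 28 XOR e2 = ca
byte 1: 6d XOR b7 = da
byte 2: 7b XOR a8 = d3
byte 3: 2a XOR 97 = bd
byte 4: b1 XOR 85 = 34
byte 5: 37 XOR 42 = 75
byte 6: 50 XOR d1 = 81
byte 7: ea XOR 1d = f7
byte 8: f4 XOR 83 = 77

[202, 218, 211, 189, 52, 117, 129, 247, 119]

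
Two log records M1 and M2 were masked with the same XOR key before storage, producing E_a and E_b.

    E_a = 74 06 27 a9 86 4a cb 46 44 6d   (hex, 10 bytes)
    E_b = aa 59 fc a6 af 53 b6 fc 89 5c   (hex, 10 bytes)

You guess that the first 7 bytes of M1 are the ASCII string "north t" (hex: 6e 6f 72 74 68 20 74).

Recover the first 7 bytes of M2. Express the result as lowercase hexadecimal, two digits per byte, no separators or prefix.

First, E_a ⊕ E_b = (M1 ⊕ K) ⊕ (M2 ⊕ K) = M1 ⊕ M2, so the key drops out. Then M2 = (M1 ⊕ M2) ⊕ M1 over the first 7 bytes.
byte 0: (74 ^ aa) ^ 6e = de ^ 6e = b0
byte 1: (06 ^ 59) ^ 6f = 5f ^ 6f = 30
byte 2: (27 ^ fc) ^ 72 = db ^ 72 = a9
byte 3: (a9 ^ a6) ^ 74 = 0f ^ 74 = 7b
byte 4: (86 ^ af) ^ 68 = 29 ^ 68 = 41
byte 5: (4a ^ 53) ^ 20 = 19 ^ 20 = 39
byte 6: (cb ^ b6) ^ 74 = 7d ^ 74 = 09

b030a97b413909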